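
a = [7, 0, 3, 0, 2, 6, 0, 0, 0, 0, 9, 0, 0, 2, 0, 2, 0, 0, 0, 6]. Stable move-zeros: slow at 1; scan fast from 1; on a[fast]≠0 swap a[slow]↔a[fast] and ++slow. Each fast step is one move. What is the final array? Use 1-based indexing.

slow=1 fast=1: a[fast]=7≠0 swap→a[1]=7, slow++,fast++
slow=2 fast=2: a[fast]=0, fast++
slow=2 fast=3: a[fast]=3≠0 swap→a[2]=3, slow++,fast++
slow=3 fast=4: a[fast]=0, fast++
slow=3 fast=5: a[fast]=2≠0 swap→a[3]=2, slow++,fast++
slow=4 fast=6: a[fast]=6≠0 swap→a[4]=6, slow++,fast++
slow=5 fast=7: a[fast]=0, fast++
slow=5 fast=8: a[fast]=0, fast++
slow=5 fast=9: a[fast]=0, fast++
slow=5 fast=10: a[fast]=0, fast++
slow=5 fast=11: a[fast]=9≠0 swap→a[5]=9, slow++,fast++
slow=6 fast=12: a[fast]=0, fast++
slow=6 fast=13: a[fast]=0, fast++
slow=6 fast=14: a[fast]=2≠0 swap→a[6]=2, slow++,fast++
slow=7 fast=15: a[fast]=0, fast++
slow=7 fast=16: a[fast]=2≠0 swap→a[7]=2, slow++,fast++
slow=8 fast=17: a[fast]=0, fast++
slow=8 fast=18: a[fast]=0, fast++
slow=8 fast=19: a[fast]=0, fast++
slow=8 fast=20: a[fast]=6≠0 swap→a[8]=6, slow++,fast++

[7, 3, 2, 6, 9, 2, 2, 6, 0, 0, 0, 0, 0, 0, 0, 0, 0, 0, 0, 0]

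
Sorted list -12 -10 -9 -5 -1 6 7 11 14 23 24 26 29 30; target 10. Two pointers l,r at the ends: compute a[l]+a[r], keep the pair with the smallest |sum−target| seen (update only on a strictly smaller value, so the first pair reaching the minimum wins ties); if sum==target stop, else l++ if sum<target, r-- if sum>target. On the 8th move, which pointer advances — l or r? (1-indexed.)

l=1 r=14: -12+30=18 d=8 *, r--
l=1 r=13: -12+29=17 d=7 *, r--
l=1 r=12: -12+26=14 d=4 *, r--
l=1 r=11: -12+24=12 d=2 *, r--
l=1 r=10: -12+23=11 d=1 *, r--
l=1 r=9: -12+14=2 d=8, l++
l=2 r=9: -10+14=4 d=6, l++
l=3 r=9: -9+14=5 d=5, l++

l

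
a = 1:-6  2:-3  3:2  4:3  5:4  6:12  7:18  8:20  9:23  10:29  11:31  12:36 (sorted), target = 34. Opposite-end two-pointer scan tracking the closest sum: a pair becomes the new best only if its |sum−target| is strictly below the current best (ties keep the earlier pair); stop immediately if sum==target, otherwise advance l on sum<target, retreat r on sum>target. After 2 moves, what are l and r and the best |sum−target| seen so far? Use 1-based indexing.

l=3, r=12, best |Δ|=1

[1,12] -6+36=30 d=4 * → l++
[2,12] -3+36=33 d=1 * → l++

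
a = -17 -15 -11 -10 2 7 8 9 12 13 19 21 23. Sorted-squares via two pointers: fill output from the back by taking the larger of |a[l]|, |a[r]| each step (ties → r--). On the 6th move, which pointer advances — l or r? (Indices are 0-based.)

[0,12] |-17|<=|23| out[12]=529 → r--
[0,11] |-17|<=|21| out[11]=441 → r--
[0,10] |-17|<=|19| out[10]=361 → r--
[0,9] |-17|>|13| out[9]=289 → l++
[1,9] |-15|>|13| out[8]=225 → l++
[2,9] |-11|<=|13| out[7]=169 → r--

r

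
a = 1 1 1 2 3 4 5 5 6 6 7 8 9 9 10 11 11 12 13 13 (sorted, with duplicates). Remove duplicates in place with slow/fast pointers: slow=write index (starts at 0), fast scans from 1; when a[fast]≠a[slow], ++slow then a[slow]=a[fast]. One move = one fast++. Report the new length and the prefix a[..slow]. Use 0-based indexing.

slow=0 fast=1: a[fast]=1=a[slow] dup, fast++
slow=0 fast=2: a[fast]=1=a[slow] dup, fast++
slow=0 fast=3: a[fast]=2≠a[slow]=1 write a[1]=2, slow++,fast++
slow=1 fast=4: a[fast]=3≠a[slow]=2 write a[2]=3, slow++,fast++
slow=2 fast=5: a[fast]=4≠a[slow]=3 write a[3]=4, slow++,fast++
slow=3 fast=6: a[fast]=5≠a[slow]=4 write a[4]=5, slow++,fast++
slow=4 fast=7: a[fast]=5=a[slow] dup, fast++
slow=4 fast=8: a[fast]=6≠a[slow]=5 write a[5]=6, slow++,fast++
slow=5 fast=9: a[fast]=6=a[slow] dup, fast++
slow=5 fast=10: a[fast]=7≠a[slow]=6 write a[6]=7, slow++,fast++
slow=6 fast=11: a[fast]=8≠a[slow]=7 write a[7]=8, slow++,fast++
slow=7 fast=12: a[fast]=9≠a[slow]=8 write a[8]=9, slow++,fast++
slow=8 fast=13: a[fast]=9=a[slow] dup, fast++
slow=8 fast=14: a[fast]=10≠a[slow]=9 write a[9]=10, slow++,fast++
slow=9 fast=15: a[fast]=11≠a[slow]=10 write a[10]=11, slow++,fast++
slow=10 fast=16: a[fast]=11=a[slow] dup, fast++
slow=10 fast=17: a[fast]=12≠a[slow]=11 write a[11]=12, slow++,fast++
slow=11 fast=18: a[fast]=13≠a[slow]=12 write a[12]=13, slow++,fast++
slow=12 fast=19: a[fast]=13=a[slow] dup, fast++

length 13; prefix = [1, 2, 3, 4, 5, 6, 7, 8, 9, 10, 11, 12, 13]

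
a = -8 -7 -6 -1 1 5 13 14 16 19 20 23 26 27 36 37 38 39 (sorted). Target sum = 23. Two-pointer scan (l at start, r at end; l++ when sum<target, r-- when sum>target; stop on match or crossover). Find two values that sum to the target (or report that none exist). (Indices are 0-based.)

no pair

l=0 r=17: -8+39=31 >23, r--
l=0 r=16: -8+38=30 >23, r--
l=0 r=15: -8+37=29 >23, r--
l=0 r=14: -8+36=28 >23, r--
l=0 r=13: -8+27=19 <23, l++
l=1 r=13: -7+27=20 <23, l++
l=2 r=13: -6+27=21 <23, l++
l=3 r=13: -1+27=26 >23, r--
l=3 r=12: -1+26=25 >23, r--
l=3 r=11: -1+23=22 <23, l++
l=4 r=11: 1+23=24 >23, r--
l=4 r=10: 1+20=21 <23, l++
l=5 r=10: 5+20=25 >23, r--
l=5 r=9: 5+19=24 >23, r--
l=5 r=8: 5+16=21 <23, l++
l=6 r=8: 13+16=29 >23, r--
l=6 r=7: 13+14=27 >23, r--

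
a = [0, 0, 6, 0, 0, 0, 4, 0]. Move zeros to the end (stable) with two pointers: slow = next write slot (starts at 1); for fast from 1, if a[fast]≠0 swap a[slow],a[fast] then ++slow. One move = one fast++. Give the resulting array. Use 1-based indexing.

[6, 4, 0, 0, 0, 0, 0, 0]

slow=1 fast=1: a[fast]=0, fast++
slow=1 fast=2: a[fast]=0, fast++
slow=1 fast=3: a[fast]=6≠0 swap→a[1]=6, slow++,fast++
slow=2 fast=4: a[fast]=0, fast++
slow=2 fast=5: a[fast]=0, fast++
slow=2 fast=6: a[fast]=0, fast++
slow=2 fast=7: a[fast]=4≠0 swap→a[2]=4, slow++,fast++
slow=3 fast=8: a[fast]=0, fast++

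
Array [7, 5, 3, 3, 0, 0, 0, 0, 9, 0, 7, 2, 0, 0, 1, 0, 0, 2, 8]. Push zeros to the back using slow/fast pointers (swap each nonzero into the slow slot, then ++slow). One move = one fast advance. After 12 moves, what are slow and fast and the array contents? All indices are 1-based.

slow=1 fast=1: a[fast]=7≠0 swap→a[1]=7, slow++,fast++
slow=2 fast=2: a[fast]=5≠0 swap→a[2]=5, slow++,fast++
slow=3 fast=3: a[fast]=3≠0 swap→a[3]=3, slow++,fast++
slow=4 fast=4: a[fast]=3≠0 swap→a[4]=3, slow++,fast++
slow=5 fast=5: a[fast]=0, fast++
slow=5 fast=6: a[fast]=0, fast++
slow=5 fast=7: a[fast]=0, fast++
slow=5 fast=8: a[fast]=0, fast++
slow=5 fast=9: a[fast]=9≠0 swap→a[5]=9, slow++,fast++
slow=6 fast=10: a[fast]=0, fast++
slow=6 fast=11: a[fast]=7≠0 swap→a[6]=7, slow++,fast++
slow=7 fast=12: a[fast]=2≠0 swap→a[7]=2, slow++,fast++

slow=8, fast=13, a=[7, 5, 3, 3, 9, 7, 2, 0, 0, 0, 0, 0, 0, 0, 1, 0, 0, 2, 8]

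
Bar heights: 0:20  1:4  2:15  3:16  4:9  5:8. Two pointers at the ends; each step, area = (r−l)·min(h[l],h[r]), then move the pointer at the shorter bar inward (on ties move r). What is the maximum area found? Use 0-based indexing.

max area = 48

l=0 r=5: min(20,8)*5=40 best=40 *, r--
l=0 r=4: min(20,9)*4=36 best=40, r--
l=0 r=3: min(20,16)*3=48 best=48 *, r--
l=0 r=2: min(20,15)*2=30 best=48, r--
l=0 r=1: min(20,4)*1=4 best=48, r--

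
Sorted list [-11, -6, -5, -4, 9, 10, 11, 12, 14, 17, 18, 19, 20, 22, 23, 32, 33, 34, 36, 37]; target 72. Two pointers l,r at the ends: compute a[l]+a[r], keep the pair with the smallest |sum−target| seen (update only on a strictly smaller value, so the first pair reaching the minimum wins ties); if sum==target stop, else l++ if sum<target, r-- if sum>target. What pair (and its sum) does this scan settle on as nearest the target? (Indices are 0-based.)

[0,19] -11+37=26 d=46 * → l++
[1,19] -6+37=31 d=41 * → l++
[2,19] -5+37=32 d=40 * → l++
[3,19] -4+37=33 d=39 * → l++
[4,19] 9+37=46 d=26 * → l++
[5,19] 10+37=47 d=25 * → l++
[6,19] 11+37=48 d=24 * → l++
[7,19] 12+37=49 d=23 * → l++
[8,19] 14+37=51 d=21 * → l++
[9,19] 17+37=54 d=18 * → l++
[10,19] 18+37=55 d=17 * → l++
[11,19] 19+37=56 d=16 * → l++
[12,19] 20+37=57 d=15 * → l++
[13,19] 22+37=59 d=13 * → l++
[14,19] 23+37=60 d=12 * → l++
[15,19] 32+37=69 d=3 * → l++
[16,19] 33+37=70 d=2 * → l++
[17,19] 34+37=71 d=1 * → l++
[18,19] 36+37=73 d=1 → r--

pair (34, 37) with sum 71 (|Δ|=1)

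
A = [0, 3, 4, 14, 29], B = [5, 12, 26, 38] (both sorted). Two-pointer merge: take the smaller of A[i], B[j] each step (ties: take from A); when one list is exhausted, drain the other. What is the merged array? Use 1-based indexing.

i=1 j=1: A[i]=0<=B[j]=5 take 0, i++
i=2 j=1: A[i]=3<=B[j]=5 take 3, i++
i=3 j=1: A[i]=4<=B[j]=5 take 4, i++
i=4 j=1: A[i]=14>B[j]=5 take 5, j++
i=4 j=2: A[i]=14>B[j]=12 take 12, j++
i=4 j=3: A[i]=14<=B[j]=26 take 14, i++
i=5 j=3: A[i]=29>B[j]=26 take 26, j++
i=5 j=4: A[i]=29<=B[j]=38 take 29, i++
i=6 j=4: A done, take B[j]=38, j++

[0, 3, 4, 5, 12, 14, 26, 29, 38]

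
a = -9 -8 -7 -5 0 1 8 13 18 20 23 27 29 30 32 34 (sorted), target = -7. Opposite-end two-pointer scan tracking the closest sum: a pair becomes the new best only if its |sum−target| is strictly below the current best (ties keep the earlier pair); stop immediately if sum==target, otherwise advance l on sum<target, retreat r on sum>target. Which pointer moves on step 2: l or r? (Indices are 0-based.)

l=0 r=15: -9+34=25 d=32 *, r--
l=0 r=14: -9+32=23 d=30 *, r--

r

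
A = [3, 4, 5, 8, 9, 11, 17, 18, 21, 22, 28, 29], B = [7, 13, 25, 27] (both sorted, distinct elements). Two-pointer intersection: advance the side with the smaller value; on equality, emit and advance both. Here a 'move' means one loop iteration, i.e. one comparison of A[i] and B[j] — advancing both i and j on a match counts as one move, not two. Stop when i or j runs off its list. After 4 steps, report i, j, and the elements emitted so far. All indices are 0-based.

i=3, j=1, emitted=[]

[i=0,j=0] 3<7 → i++
[i=1,j=0] 4<7 → i++
[i=2,j=0] 5<7 → i++
[i=3,j=0] 8>7 → j++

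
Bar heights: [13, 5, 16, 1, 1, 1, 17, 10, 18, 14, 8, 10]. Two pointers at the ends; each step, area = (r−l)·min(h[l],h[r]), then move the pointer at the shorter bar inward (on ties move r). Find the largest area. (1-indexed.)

max area = 117

[1,12] min(13,10)*11=110 best=110 * → r--
[1,11] min(13,8)*10=80 best=110 → r--
[1,10] min(13,14)*9=117 best=117 * → l++
[2,10] min(5,14)*8=40 best=117 → l++
[3,10] min(16,14)*7=98 best=117 → r--
[3,9] min(16,18)*6=96 best=117 → l++
[4,9] min(1,18)*5=5 best=117 → l++
[5,9] min(1,18)*4=4 best=117 → l++
[6,9] min(1,18)*3=3 best=117 → l++
[7,9] min(17,18)*2=34 best=117 → l++
[8,9] min(10,18)*1=10 best=117 → l++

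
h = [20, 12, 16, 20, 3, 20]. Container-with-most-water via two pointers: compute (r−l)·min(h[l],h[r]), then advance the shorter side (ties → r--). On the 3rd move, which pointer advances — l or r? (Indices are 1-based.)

r

[1,6] min(20,20)*5=100 best=100 * → r--
[1,5] min(20,3)*4=12 best=100 → r--
[1,4] min(20,20)*3=60 best=100 → r--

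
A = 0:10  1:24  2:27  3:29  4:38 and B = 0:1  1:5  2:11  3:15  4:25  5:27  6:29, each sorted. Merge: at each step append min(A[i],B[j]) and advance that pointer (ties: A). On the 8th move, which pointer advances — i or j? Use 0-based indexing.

i=0 j=0: A[i]=10>B[j]=1 take 1, j++
i=0 j=1: A[i]=10>B[j]=5 take 5, j++
i=0 j=2: A[i]=10<=B[j]=11 take 10, i++
i=1 j=2: A[i]=24>B[j]=11 take 11, j++
i=1 j=3: A[i]=24>B[j]=15 take 15, j++
i=1 j=4: A[i]=24<=B[j]=25 take 24, i++
i=2 j=4: A[i]=27>B[j]=25 take 25, j++
i=2 j=5: A[i]=27<=B[j]=27 take 27, i++

i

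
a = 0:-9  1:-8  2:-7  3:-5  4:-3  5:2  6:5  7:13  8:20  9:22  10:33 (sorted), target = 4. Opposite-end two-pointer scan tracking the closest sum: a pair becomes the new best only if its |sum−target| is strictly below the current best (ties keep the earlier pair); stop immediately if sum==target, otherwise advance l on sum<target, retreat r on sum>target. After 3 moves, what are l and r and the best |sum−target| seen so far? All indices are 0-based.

l=0, r=7, best |Δ|=7

l=0 r=10: -9+33=24 d=20 *, r--
l=0 r=9: -9+22=13 d=9 *, r--
l=0 r=8: -9+20=11 d=7 *, r--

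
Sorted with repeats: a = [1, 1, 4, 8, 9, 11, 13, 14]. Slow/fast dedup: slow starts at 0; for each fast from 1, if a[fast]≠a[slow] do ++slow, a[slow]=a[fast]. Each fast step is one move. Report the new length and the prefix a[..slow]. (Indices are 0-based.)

(s=0,f=1) a[fast]=1=a[slow] dup → fast++
(s=0,f=2) a[fast]=4≠a[slow]=1 write a[1]=4 → slow++,fast++
(s=1,f=3) a[fast]=8≠a[slow]=4 write a[2]=8 → slow++,fast++
(s=2,f=4) a[fast]=9≠a[slow]=8 write a[3]=9 → slow++,fast++
(s=3,f=5) a[fast]=11≠a[slow]=9 write a[4]=11 → slow++,fast++
(s=4,f=6) a[fast]=13≠a[slow]=11 write a[5]=13 → slow++,fast++
(s=5,f=7) a[fast]=14≠a[slow]=13 write a[6]=14 → slow++,fast++

length 7; prefix = [1, 4, 8, 9, 11, 13, 14]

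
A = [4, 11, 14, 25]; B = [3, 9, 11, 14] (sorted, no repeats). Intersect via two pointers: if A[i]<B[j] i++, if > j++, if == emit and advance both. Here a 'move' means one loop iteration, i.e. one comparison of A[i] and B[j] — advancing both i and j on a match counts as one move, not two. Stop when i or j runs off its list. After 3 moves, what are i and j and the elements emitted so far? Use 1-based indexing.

i=2, j=3, emitted=[]

[i=1,j=1] 4>3 → j++
[i=1,j=2] 4<9 → i++
[i=2,j=2] 11>9 → j++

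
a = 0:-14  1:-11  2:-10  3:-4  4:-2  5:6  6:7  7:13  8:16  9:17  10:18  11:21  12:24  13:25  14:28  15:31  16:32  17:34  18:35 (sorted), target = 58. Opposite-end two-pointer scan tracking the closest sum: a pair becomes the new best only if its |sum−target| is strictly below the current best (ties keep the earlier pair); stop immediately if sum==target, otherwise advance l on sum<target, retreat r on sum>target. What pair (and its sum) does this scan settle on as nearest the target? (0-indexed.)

l=0 r=18: -14+35=21 d=37 *, l++
l=1 r=18: -11+35=24 d=34 *, l++
l=2 r=18: -10+35=25 d=33 *, l++
l=3 r=18: -4+35=31 d=27 *, l++
l=4 r=18: -2+35=33 d=25 *, l++
l=5 r=18: 6+35=41 d=17 *, l++
l=6 r=18: 7+35=42 d=16 *, l++
l=7 r=18: 13+35=48 d=10 *, l++
l=8 r=18: 16+35=51 d=7 *, l++
l=9 r=18: 17+35=52 d=6 *, l++
l=10 r=18: 18+35=53 d=5 *, l++
l=11 r=18: 21+35=56 d=2 *, l++
l=12 r=18: 24+35=59 d=1 *, r--
l=12 r=17: 24+34=58 d=0 *, stop

pair (24, 34) with sum 58 (|Δ|=0)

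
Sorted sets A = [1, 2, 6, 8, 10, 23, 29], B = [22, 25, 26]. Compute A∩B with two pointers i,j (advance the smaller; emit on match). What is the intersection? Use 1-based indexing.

intersection = []

[i=1,j=1] 1<22 → i++
[i=2,j=1] 2<22 → i++
[i=3,j=1] 6<22 → i++
[i=4,j=1] 8<22 → i++
[i=5,j=1] 10<22 → i++
[i=6,j=1] 23>22 → j++
[i=6,j=2] 23<25 → i++
[i=7,j=2] 29>25 → j++
[i=7,j=3] 29>26 → j++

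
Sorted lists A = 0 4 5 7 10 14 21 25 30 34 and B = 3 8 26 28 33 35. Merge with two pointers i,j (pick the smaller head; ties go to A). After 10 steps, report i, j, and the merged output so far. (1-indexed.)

[i=1,j=1] A[i]=0<=B[j]=3 take 0 → i++
[i=2,j=1] A[i]=4>B[j]=3 take 3 → j++
[i=2,j=2] A[i]=4<=B[j]=8 take 4 → i++
[i=3,j=2] A[i]=5<=B[j]=8 take 5 → i++
[i=4,j=2] A[i]=7<=B[j]=8 take 7 → i++
[i=5,j=2] A[i]=10>B[j]=8 take 8 → j++
[i=5,j=3] A[i]=10<=B[j]=26 take 10 → i++
[i=6,j=3] A[i]=14<=B[j]=26 take 14 → i++
[i=7,j=3] A[i]=21<=B[j]=26 take 21 → i++
[i=8,j=3] A[i]=25<=B[j]=26 take 25 → i++

i=9, j=3, merged so far=[0, 3, 4, 5, 7, 8, 10, 14, 21, 25]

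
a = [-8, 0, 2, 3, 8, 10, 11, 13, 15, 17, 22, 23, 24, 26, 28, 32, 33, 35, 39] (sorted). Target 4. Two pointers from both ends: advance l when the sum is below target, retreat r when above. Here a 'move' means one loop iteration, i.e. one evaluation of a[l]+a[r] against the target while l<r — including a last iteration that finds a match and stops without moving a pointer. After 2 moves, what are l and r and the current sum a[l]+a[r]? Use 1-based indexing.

l=1, r=17, sum=25

[1,19] -8+39=31 >4 → r--
[1,18] -8+35=27 >4 → r--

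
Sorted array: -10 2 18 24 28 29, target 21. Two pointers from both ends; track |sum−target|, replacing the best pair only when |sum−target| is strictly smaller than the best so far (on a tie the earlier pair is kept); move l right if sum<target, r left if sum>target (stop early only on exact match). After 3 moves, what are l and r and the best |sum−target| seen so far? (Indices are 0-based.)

[0,5] -10+29=19 d=2 * → l++
[1,5] 2+29=31 d=10 → r--
[1,4] 2+28=30 d=9 → r--

l=1, r=3, best |Δ|=2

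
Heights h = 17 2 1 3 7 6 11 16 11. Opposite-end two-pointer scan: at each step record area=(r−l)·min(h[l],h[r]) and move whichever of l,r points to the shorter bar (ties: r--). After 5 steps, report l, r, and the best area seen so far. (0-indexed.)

[0,8] min(17,11)*8=88 best=88 * → r--
[0,7] min(17,16)*7=112 best=112 * → r--
[0,6] min(17,11)*6=66 best=112 → r--
[0,5] min(17,6)*5=30 best=112 → r--
[0,4] min(17,7)*4=28 best=112 → r--

l=0, r=3, best area=112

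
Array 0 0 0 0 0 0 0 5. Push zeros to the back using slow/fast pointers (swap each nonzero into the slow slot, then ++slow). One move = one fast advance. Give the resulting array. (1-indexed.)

(s=1,f=1) a[fast]=0 → fast++
(s=1,f=2) a[fast]=0 → fast++
(s=1,f=3) a[fast]=0 → fast++
(s=1,f=4) a[fast]=0 → fast++
(s=1,f=5) a[fast]=0 → fast++
(s=1,f=6) a[fast]=0 → fast++
(s=1,f=7) a[fast]=0 → fast++
(s=1,f=8) a[fast]=5≠0 swap→a[1]=5 → slow++,fast++

[5, 0, 0, 0, 0, 0, 0, 0]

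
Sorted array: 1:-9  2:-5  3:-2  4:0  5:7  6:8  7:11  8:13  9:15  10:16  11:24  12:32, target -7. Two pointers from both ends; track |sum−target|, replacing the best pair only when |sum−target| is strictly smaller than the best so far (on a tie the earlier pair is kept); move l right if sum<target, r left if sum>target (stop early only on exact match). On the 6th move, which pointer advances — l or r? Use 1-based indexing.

r

[1,12] -9+32=23 d=30 * → r--
[1,11] -9+24=15 d=22 * → r--
[1,10] -9+16=7 d=14 * → r--
[1,9] -9+15=6 d=13 * → r--
[1,8] -9+13=4 d=11 * → r--
[1,7] -9+11=2 d=9 * → r--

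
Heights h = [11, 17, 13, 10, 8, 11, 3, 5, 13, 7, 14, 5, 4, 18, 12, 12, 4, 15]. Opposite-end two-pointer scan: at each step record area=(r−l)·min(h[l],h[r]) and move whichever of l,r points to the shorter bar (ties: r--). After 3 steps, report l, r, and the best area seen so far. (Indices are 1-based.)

l=1 r=18: min(11,15)*17=187 best=187 *, l++
l=2 r=18: min(17,15)*16=240 best=240 *, r--
l=2 r=17: min(17,4)*15=60 best=240, r--

l=2, r=16, best area=240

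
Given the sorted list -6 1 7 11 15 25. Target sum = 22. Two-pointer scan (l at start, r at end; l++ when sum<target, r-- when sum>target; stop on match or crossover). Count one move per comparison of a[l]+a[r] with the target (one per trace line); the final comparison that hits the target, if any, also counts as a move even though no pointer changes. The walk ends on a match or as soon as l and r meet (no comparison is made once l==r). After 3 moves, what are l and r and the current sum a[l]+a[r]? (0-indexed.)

[0,5] -6+25=19 <22 → l++
[1,5] 1+25=26 >22 → r--
[1,4] 1+15=16 <22 → l++

l=2, r=4, sum=22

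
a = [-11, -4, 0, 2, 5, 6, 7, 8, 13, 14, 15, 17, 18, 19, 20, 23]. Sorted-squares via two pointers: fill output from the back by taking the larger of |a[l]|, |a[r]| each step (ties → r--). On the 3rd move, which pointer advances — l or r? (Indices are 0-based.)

[0,15] |-11|<=|23| out[15]=529 → r--
[0,14] |-11|<=|20| out[14]=400 → r--
[0,13] |-11|<=|19| out[13]=361 → r--

r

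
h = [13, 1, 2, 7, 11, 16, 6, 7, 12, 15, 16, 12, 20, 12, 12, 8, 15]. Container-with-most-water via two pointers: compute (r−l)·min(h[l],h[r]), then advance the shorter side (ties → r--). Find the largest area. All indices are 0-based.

max area = 208

l=0 r=16: min(13,15)*16=208 best=208 *, l++
l=1 r=16: min(1,15)*15=15 best=208, l++
l=2 r=16: min(2,15)*14=28 best=208, l++
l=3 r=16: min(7,15)*13=91 best=208, l++
l=4 r=16: min(11,15)*12=132 best=208, l++
l=5 r=16: min(16,15)*11=165 best=208, r--
l=5 r=15: min(16,8)*10=80 best=208, r--
l=5 r=14: min(16,12)*9=108 best=208, r--
l=5 r=13: min(16,12)*8=96 best=208, r--
l=5 r=12: min(16,20)*7=112 best=208, l++
l=6 r=12: min(6,20)*6=36 best=208, l++
l=7 r=12: min(7,20)*5=35 best=208, l++
l=8 r=12: min(12,20)*4=48 best=208, l++
l=9 r=12: min(15,20)*3=45 best=208, l++
l=10 r=12: min(16,20)*2=32 best=208, l++
l=11 r=12: min(12,20)*1=12 best=208, l++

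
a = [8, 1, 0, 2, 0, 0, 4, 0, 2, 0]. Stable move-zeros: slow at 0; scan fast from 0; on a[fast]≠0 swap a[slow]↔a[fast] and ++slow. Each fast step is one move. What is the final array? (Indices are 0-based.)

[8, 1, 2, 4, 2, 0, 0, 0, 0, 0]

(s=0,f=0) a[fast]=8≠0 swap→a[0]=8 → slow++,fast++
(s=1,f=1) a[fast]=1≠0 swap→a[1]=1 → slow++,fast++
(s=2,f=2) a[fast]=0 → fast++
(s=2,f=3) a[fast]=2≠0 swap→a[2]=2 → slow++,fast++
(s=3,f=4) a[fast]=0 → fast++
(s=3,f=5) a[fast]=0 → fast++
(s=3,f=6) a[fast]=4≠0 swap→a[3]=4 → slow++,fast++
(s=4,f=7) a[fast]=0 → fast++
(s=4,f=8) a[fast]=2≠0 swap→a[4]=2 → slow++,fast++
(s=5,f=9) a[fast]=0 → fast++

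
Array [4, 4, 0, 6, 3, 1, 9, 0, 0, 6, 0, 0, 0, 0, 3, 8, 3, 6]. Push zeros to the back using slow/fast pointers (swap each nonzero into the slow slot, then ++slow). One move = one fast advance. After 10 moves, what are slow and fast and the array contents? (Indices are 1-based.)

(s=1,f=1) a[fast]=4≠0 swap→a[1]=4 → slow++,fast++
(s=2,f=2) a[fast]=4≠0 swap→a[2]=4 → slow++,fast++
(s=3,f=3) a[fast]=0 → fast++
(s=3,f=4) a[fast]=6≠0 swap→a[3]=6 → slow++,fast++
(s=4,f=5) a[fast]=3≠0 swap→a[4]=3 → slow++,fast++
(s=5,f=6) a[fast]=1≠0 swap→a[5]=1 → slow++,fast++
(s=6,f=7) a[fast]=9≠0 swap→a[6]=9 → slow++,fast++
(s=7,f=8) a[fast]=0 → fast++
(s=7,f=9) a[fast]=0 → fast++
(s=7,f=10) a[fast]=6≠0 swap→a[7]=6 → slow++,fast++

slow=8, fast=11, a=[4, 4, 6, 3, 1, 9, 6, 0, 0, 0, 0, 0, 0, 0, 3, 8, 3, 6]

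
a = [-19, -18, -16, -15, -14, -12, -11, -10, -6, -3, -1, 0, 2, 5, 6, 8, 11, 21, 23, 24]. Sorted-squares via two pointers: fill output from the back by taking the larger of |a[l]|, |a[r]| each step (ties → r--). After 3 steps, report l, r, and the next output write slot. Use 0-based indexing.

[0,19] |-19|<=|24| out[19]=576 → r--
[0,18] |-19|<=|23| out[18]=529 → r--
[0,17] |-19|<=|21| out[17]=441 → r--

l=0, r=16, next write slot=16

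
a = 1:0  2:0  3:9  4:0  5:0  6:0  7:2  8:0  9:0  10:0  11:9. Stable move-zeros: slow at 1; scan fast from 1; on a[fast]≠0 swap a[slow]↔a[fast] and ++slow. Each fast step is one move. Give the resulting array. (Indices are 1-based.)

slow=1 fast=1: a[fast]=0, fast++
slow=1 fast=2: a[fast]=0, fast++
slow=1 fast=3: a[fast]=9≠0 swap→a[1]=9, slow++,fast++
slow=2 fast=4: a[fast]=0, fast++
slow=2 fast=5: a[fast]=0, fast++
slow=2 fast=6: a[fast]=0, fast++
slow=2 fast=7: a[fast]=2≠0 swap→a[2]=2, slow++,fast++
slow=3 fast=8: a[fast]=0, fast++
slow=3 fast=9: a[fast]=0, fast++
slow=3 fast=10: a[fast]=0, fast++
slow=3 fast=11: a[fast]=9≠0 swap→a[3]=9, slow++,fast++

[9, 2, 9, 0, 0, 0, 0, 0, 0, 0, 0]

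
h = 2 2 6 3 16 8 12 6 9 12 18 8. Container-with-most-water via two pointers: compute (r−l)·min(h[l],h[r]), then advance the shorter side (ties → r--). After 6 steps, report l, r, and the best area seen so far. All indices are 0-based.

l=0 r=11: min(2,8)*11=22 best=22 *, l++
l=1 r=11: min(2,8)*10=20 best=22, l++
l=2 r=11: min(6,8)*9=54 best=54 *, l++
l=3 r=11: min(3,8)*8=24 best=54, l++
l=4 r=11: min(16,8)*7=56 best=56 *, r--
l=4 r=10: min(16,18)*6=96 best=96 *, l++

l=5, r=10, best area=96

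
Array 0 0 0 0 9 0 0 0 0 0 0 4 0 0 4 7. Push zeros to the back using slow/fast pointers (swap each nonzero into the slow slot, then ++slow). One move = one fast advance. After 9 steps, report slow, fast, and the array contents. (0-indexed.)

slow=1, fast=9, a=[9, 0, 0, 0, 0, 0, 0, 0, 0, 0, 0, 4, 0, 0, 4, 7]

(s=0,f=0) a[fast]=0 → fast++
(s=0,f=1) a[fast]=0 → fast++
(s=0,f=2) a[fast]=0 → fast++
(s=0,f=3) a[fast]=0 → fast++
(s=0,f=4) a[fast]=9≠0 swap→a[0]=9 → slow++,fast++
(s=1,f=5) a[fast]=0 → fast++
(s=1,f=6) a[fast]=0 → fast++
(s=1,f=7) a[fast]=0 → fast++
(s=1,f=8) a[fast]=0 → fast++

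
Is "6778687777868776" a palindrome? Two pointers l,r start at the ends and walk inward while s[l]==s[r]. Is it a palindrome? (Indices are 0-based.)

l=0 r=15: '6'=='6', l++,r--
l=1 r=14: '7'=='7', l++,r--
l=2 r=13: '7'=='7', l++,r--
l=3 r=12: '8'=='8', l++,r--
l=4 r=11: '6'=='6', l++,r--
l=5 r=10: '8'=='8', l++,r--
l=6 r=9: '7'=='7', l++,r--
l=7 r=8: '7'=='7', l++,r--

palindrome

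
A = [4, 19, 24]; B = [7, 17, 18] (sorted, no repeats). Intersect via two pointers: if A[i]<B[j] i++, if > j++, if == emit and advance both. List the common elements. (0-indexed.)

[i=0,j=0] 4<7 → i++
[i=1,j=0] 19>7 → j++
[i=1,j=1] 19>17 → j++
[i=1,j=2] 19>18 → j++

intersection = []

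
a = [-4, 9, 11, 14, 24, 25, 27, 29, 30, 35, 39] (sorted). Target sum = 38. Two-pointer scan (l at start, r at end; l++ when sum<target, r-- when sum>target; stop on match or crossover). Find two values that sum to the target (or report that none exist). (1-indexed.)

[1,11] -4+39=35 <38 → l++
[2,11] 9+39=48 >38 → r--
[2,10] 9+35=44 >38 → r--
[2,9] 9+30=39 >38 → r--
[2,8] 9+29=38 → found

(9, 29)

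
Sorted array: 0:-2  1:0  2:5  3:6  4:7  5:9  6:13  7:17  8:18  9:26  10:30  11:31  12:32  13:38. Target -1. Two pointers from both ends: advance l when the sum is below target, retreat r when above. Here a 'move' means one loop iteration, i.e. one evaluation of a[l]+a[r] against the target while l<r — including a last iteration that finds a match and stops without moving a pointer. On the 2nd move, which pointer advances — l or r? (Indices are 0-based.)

l=0 r=13: -2+38=36 >-1, r--
l=0 r=12: -2+32=30 >-1, r--

r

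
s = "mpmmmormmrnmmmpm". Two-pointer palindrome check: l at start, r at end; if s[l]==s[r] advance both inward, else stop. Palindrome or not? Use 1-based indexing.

not a palindrome (mismatch at 6,11)

l=1 r=16: 'm'=='m', l++,r--
l=2 r=15: 'p'=='p', l++,r--
l=3 r=14: 'm'=='m', l++,r--
l=4 r=13: 'm'=='m', l++,r--
l=5 r=12: 'm'=='m', l++,r--
l=6 r=11: 'o'!='n', stop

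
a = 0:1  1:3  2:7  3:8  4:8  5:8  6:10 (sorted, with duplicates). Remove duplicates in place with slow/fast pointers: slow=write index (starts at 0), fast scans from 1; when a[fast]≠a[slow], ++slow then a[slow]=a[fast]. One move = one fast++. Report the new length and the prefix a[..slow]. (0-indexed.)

length 5; prefix = [1, 3, 7, 8, 10]

slow=0 fast=1: a[fast]=3≠a[slow]=1 write a[1]=3, slow++,fast++
slow=1 fast=2: a[fast]=7≠a[slow]=3 write a[2]=7, slow++,fast++
slow=2 fast=3: a[fast]=8≠a[slow]=7 write a[3]=8, slow++,fast++
slow=3 fast=4: a[fast]=8=a[slow] dup, fast++
slow=3 fast=5: a[fast]=8=a[slow] dup, fast++
slow=3 fast=6: a[fast]=10≠a[slow]=8 write a[4]=10, slow++,fast++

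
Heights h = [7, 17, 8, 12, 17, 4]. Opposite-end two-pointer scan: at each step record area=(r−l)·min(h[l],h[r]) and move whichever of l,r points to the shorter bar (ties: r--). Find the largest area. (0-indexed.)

max area = 51

l=0 r=5: min(7,4)*5=20 best=20 *, r--
l=0 r=4: min(7,17)*4=28 best=28 *, l++
l=1 r=4: min(17,17)*3=51 best=51 *, r--
l=1 r=3: min(17,12)*2=24 best=51, r--
l=1 r=2: min(17,8)*1=8 best=51, r--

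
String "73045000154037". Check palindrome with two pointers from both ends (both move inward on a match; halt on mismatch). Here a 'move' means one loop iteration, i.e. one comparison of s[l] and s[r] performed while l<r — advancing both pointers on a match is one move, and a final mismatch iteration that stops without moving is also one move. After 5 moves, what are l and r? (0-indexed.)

l=0 r=13: '7'=='7', l++,r--
l=1 r=12: '3'=='3', l++,r--
l=2 r=11: '0'=='0', l++,r--
l=3 r=10: '4'=='4', l++,r--
l=4 r=9: '5'=='5', l++,r--

l=5, r=8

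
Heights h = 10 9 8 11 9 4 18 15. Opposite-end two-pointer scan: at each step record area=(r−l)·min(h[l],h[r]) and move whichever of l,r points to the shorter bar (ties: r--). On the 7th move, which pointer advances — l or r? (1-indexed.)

[1,8] min(10,15)*7=70 best=70 * → l++
[2,8] min(9,15)*6=54 best=70 → l++
[3,8] min(8,15)*5=40 best=70 → l++
[4,8] min(11,15)*4=44 best=70 → l++
[5,8] min(9,15)*3=27 best=70 → l++
[6,8] min(4,15)*2=8 best=70 → l++
[7,8] min(18,15)*1=15 best=70 → r--

r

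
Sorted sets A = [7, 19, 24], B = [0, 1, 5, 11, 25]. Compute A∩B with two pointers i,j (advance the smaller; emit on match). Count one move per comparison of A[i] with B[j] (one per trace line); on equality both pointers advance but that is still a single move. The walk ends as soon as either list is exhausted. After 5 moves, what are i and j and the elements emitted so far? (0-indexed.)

i=1, j=4, emitted=[]

[i=0,j=0] 7>0 → j++
[i=0,j=1] 7>1 → j++
[i=0,j=2] 7>5 → j++
[i=0,j=3] 7<11 → i++
[i=1,j=3] 19>11 → j++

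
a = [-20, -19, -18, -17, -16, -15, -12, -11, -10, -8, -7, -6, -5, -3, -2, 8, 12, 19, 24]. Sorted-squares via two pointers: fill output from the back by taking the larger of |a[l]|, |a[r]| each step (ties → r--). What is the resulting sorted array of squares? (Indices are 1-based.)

l=1 r=19: |-20|<=|24| out[19]=576, r--
l=1 r=18: |-20|>|19| out[18]=400, l++
l=2 r=18: |-19|<=|19| out[17]=361, r--
l=2 r=17: |-19|>|12| out[16]=361, l++
l=3 r=17: |-18|>|12| out[15]=324, l++
l=4 r=17: |-17|>|12| out[14]=289, l++
l=5 r=17: |-16|>|12| out[13]=256, l++
l=6 r=17: |-15|>|12| out[12]=225, l++
l=7 r=17: |-12|<=|12| out[11]=144, r--
l=7 r=16: |-12|>|8| out[10]=144, l++
l=8 r=16: |-11|>|8| out[9]=121, l++
l=9 r=16: |-10|>|8| out[8]=100, l++
l=10 r=16: |-8|<=|8| out[7]=64, r--
l=10 r=15: |-8|>|-2| out[6]=64, l++
l=11 r=15: |-7|>|-2| out[5]=49, l++
l=12 r=15: |-6|>|-2| out[4]=36, l++
l=13 r=15: |-5|>|-2| out[3]=25, l++
l=14 r=15: |-3|>|-2| out[2]=9, l++
l=15 r=15: |-2|<=|-2| out[1]=4, r--

[4, 9, 25, 36, 49, 64, 64, 100, 121, 144, 144, 225, 256, 289, 324, 361, 361, 400, 576]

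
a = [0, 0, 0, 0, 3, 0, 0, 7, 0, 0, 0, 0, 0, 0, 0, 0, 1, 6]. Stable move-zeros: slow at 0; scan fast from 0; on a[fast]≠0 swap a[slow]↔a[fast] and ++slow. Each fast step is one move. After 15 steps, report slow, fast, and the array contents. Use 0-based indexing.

(s=0,f=0) a[fast]=0 → fast++
(s=0,f=1) a[fast]=0 → fast++
(s=0,f=2) a[fast]=0 → fast++
(s=0,f=3) a[fast]=0 → fast++
(s=0,f=4) a[fast]=3≠0 swap→a[0]=3 → slow++,fast++
(s=1,f=5) a[fast]=0 → fast++
(s=1,f=6) a[fast]=0 → fast++
(s=1,f=7) a[fast]=7≠0 swap→a[1]=7 → slow++,fast++
(s=2,f=8) a[fast]=0 → fast++
(s=2,f=9) a[fast]=0 → fast++
(s=2,f=10) a[fast]=0 → fast++
(s=2,f=11) a[fast]=0 → fast++
(s=2,f=12) a[fast]=0 → fast++
(s=2,f=13) a[fast]=0 → fast++
(s=2,f=14) a[fast]=0 → fast++

slow=2, fast=15, a=[3, 7, 0, 0, 0, 0, 0, 0, 0, 0, 0, 0, 0, 0, 0, 0, 1, 6]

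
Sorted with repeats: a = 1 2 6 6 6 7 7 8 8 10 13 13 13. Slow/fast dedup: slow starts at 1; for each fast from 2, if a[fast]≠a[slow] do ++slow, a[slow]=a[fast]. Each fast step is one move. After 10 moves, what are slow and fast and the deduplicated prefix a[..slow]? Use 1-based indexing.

slow=7, fast=12, prefix=[1, 2, 6, 7, 8, 10, 13]

(s=1,f=2) a[fast]=2≠a[slow]=1 write a[2]=2 → slow++,fast++
(s=2,f=3) a[fast]=6≠a[slow]=2 write a[3]=6 → slow++,fast++
(s=3,f=4) a[fast]=6=a[slow] dup → fast++
(s=3,f=5) a[fast]=6=a[slow] dup → fast++
(s=3,f=6) a[fast]=7≠a[slow]=6 write a[4]=7 → slow++,fast++
(s=4,f=7) a[fast]=7=a[slow] dup → fast++
(s=4,f=8) a[fast]=8≠a[slow]=7 write a[5]=8 → slow++,fast++
(s=5,f=9) a[fast]=8=a[slow] dup → fast++
(s=5,f=10) a[fast]=10≠a[slow]=8 write a[6]=10 → slow++,fast++
(s=6,f=11) a[fast]=13≠a[slow]=10 write a[7]=13 → slow++,fast++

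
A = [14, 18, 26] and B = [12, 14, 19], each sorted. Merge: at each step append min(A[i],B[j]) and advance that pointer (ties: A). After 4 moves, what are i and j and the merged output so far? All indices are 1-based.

i=3, j=3, merged so far=[12, 14, 14, 18]

i=1 j=1: A[i]=14>B[j]=12 take 12, j++
i=1 j=2: A[i]=14<=B[j]=14 take 14, i++
i=2 j=2: A[i]=18>B[j]=14 take 14, j++
i=2 j=3: A[i]=18<=B[j]=19 take 18, i++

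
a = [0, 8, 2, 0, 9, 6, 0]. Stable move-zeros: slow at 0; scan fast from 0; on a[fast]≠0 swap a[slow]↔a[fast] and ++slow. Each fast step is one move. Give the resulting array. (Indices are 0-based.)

slow=0 fast=0: a[fast]=0, fast++
slow=0 fast=1: a[fast]=8≠0 swap→a[0]=8, slow++,fast++
slow=1 fast=2: a[fast]=2≠0 swap→a[1]=2, slow++,fast++
slow=2 fast=3: a[fast]=0, fast++
slow=2 fast=4: a[fast]=9≠0 swap→a[2]=9, slow++,fast++
slow=3 fast=5: a[fast]=6≠0 swap→a[3]=6, slow++,fast++
slow=4 fast=6: a[fast]=0, fast++

[8, 2, 9, 6, 0, 0, 0]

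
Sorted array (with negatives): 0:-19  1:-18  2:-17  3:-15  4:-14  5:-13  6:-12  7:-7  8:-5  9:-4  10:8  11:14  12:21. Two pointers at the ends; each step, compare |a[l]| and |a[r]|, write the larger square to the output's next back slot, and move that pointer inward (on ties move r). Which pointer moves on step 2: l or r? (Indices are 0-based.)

l=0 r=12: |-19|<=|21| out[12]=441, r--
l=0 r=11: |-19|>|14| out[11]=361, l++

l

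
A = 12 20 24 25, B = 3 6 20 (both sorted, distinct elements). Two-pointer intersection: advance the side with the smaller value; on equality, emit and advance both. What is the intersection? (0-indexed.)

intersection = [20]

[i=0,j=0] 12>3 → j++
[i=0,j=1] 12>6 → j++
[i=0,j=2] 12<20 → i++
[i=1,j=2] 20==20 emit → i++,j++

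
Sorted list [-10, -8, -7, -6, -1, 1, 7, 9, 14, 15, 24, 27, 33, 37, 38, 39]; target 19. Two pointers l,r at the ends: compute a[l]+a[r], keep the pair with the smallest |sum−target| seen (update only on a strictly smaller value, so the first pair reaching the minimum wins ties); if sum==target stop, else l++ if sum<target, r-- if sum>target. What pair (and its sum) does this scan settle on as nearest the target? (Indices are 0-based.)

pair (-8, 27) with sum 19 (|Δ|=0)

[0,15] -10+39=29 d=10 * → r--
[0,14] -10+38=28 d=9 * → r--
[0,13] -10+37=27 d=8 * → r--
[0,12] -10+33=23 d=4 * → r--
[0,11] -10+27=17 d=2 * → l++
[1,11] -8+27=19 d=0 * → stop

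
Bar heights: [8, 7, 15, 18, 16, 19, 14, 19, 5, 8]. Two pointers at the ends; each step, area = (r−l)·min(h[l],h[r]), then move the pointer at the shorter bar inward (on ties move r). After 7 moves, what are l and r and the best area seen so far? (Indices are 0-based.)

l=5, r=7, best area=75

l=0 r=9: min(8,8)*9=72 best=72 *, r--
l=0 r=8: min(8,5)*8=40 best=72, r--
l=0 r=7: min(8,19)*7=56 best=72, l++
l=1 r=7: min(7,19)*6=42 best=72, l++
l=2 r=7: min(15,19)*5=75 best=75 *, l++
l=3 r=7: min(18,19)*4=72 best=75, l++
l=4 r=7: min(16,19)*3=48 best=75, l++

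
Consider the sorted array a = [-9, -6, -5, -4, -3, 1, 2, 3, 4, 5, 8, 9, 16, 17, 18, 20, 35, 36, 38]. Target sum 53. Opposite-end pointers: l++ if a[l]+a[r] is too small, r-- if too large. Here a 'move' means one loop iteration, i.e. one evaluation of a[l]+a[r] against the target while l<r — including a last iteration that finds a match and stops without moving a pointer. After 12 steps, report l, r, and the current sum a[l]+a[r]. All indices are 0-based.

l=0 r=18: -9+38=29 <53, l++
l=1 r=18: -6+38=32 <53, l++
l=2 r=18: -5+38=33 <53, l++
l=3 r=18: -4+38=34 <53, l++
l=4 r=18: -3+38=35 <53, l++
l=5 r=18: 1+38=39 <53, l++
l=6 r=18: 2+38=40 <53, l++
l=7 r=18: 3+38=41 <53, l++
l=8 r=18: 4+38=42 <53, l++
l=9 r=18: 5+38=43 <53, l++
l=10 r=18: 8+38=46 <53, l++
l=11 r=18: 9+38=47 <53, l++

l=12, r=18, sum=54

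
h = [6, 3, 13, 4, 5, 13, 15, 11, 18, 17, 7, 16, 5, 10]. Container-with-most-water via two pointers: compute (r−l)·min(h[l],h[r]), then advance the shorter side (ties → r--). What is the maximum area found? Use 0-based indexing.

l=0 r=13: min(6,10)*13=78 best=78 *, l++
l=1 r=13: min(3,10)*12=36 best=78, l++
l=2 r=13: min(13,10)*11=110 best=110 *, r--
l=2 r=12: min(13,5)*10=50 best=110, r--
l=2 r=11: min(13,16)*9=117 best=117 *, l++
l=3 r=11: min(4,16)*8=32 best=117, l++
l=4 r=11: min(5,16)*7=35 best=117, l++
l=5 r=11: min(13,16)*6=78 best=117, l++
l=6 r=11: min(15,16)*5=75 best=117, l++
l=7 r=11: min(11,16)*4=44 best=117, l++
l=8 r=11: min(18,16)*3=48 best=117, r--
l=8 r=10: min(18,7)*2=14 best=117, r--
l=8 r=9: min(18,17)*1=17 best=117, r--

max area = 117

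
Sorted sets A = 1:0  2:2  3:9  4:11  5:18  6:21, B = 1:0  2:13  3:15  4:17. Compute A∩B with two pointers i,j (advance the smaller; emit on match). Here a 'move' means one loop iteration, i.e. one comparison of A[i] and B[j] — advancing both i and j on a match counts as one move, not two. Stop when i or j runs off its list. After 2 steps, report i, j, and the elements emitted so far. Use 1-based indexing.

i=3, j=2, emitted=[0]

i=1 j=1: 0==0 emit, i++,j++
i=2 j=2: 2<13, i++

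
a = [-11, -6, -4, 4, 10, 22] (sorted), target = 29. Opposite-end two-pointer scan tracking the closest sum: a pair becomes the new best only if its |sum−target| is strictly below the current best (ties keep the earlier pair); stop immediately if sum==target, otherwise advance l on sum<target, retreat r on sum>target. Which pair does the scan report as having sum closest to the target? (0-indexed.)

l=0 r=5: -11+22=11 d=18 *, l++
l=1 r=5: -6+22=16 d=13 *, l++
l=2 r=5: -4+22=18 d=11 *, l++
l=3 r=5: 4+22=26 d=3 *, l++
l=4 r=5: 10+22=32 d=3, r--

pair (4, 22) with sum 26 (|Δ|=3)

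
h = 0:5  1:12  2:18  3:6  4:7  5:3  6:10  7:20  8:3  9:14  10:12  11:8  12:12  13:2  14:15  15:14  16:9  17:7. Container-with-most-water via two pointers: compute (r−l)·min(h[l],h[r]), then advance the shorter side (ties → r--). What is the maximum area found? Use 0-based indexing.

max area = 182

l=0 r=17: min(5,7)*17=85 best=85 *, l++
l=1 r=17: min(12,7)*16=112 best=112 *, r--
l=1 r=16: min(12,9)*15=135 best=135 *, r--
l=1 r=15: min(12,14)*14=168 best=168 *, l++
l=2 r=15: min(18,14)*13=182 best=182 *, r--
l=2 r=14: min(18,15)*12=180 best=182, r--
l=2 r=13: min(18,2)*11=22 best=182, r--
l=2 r=12: min(18,12)*10=120 best=182, r--
l=2 r=11: min(18,8)*9=72 best=182, r--
l=2 r=10: min(18,12)*8=96 best=182, r--
l=2 r=9: min(18,14)*7=98 best=182, r--
l=2 r=8: min(18,3)*6=18 best=182, r--
l=2 r=7: min(18,20)*5=90 best=182, l++
l=3 r=7: min(6,20)*4=24 best=182, l++
l=4 r=7: min(7,20)*3=21 best=182, l++
l=5 r=7: min(3,20)*2=6 best=182, l++
l=6 r=7: min(10,20)*1=10 best=182, l++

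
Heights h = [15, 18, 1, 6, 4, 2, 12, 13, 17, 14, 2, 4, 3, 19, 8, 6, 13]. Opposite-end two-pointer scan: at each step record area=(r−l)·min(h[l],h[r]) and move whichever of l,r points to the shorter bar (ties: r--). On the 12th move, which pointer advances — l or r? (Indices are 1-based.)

l

[1,17] min(15,13)*16=208 best=208 * → r--
[1,16] min(15,6)*15=90 best=208 → r--
[1,15] min(15,8)*14=112 best=208 → r--
[1,14] min(15,19)*13=195 best=208 → l++
[2,14] min(18,19)*12=216 best=216 * → l++
[3,14] min(1,19)*11=11 best=216 → l++
[4,14] min(6,19)*10=60 best=216 → l++
[5,14] min(4,19)*9=36 best=216 → l++
[6,14] min(2,19)*8=16 best=216 → l++
[7,14] min(12,19)*7=84 best=216 → l++
[8,14] min(13,19)*6=78 best=216 → l++
[9,14] min(17,19)*5=85 best=216 → l++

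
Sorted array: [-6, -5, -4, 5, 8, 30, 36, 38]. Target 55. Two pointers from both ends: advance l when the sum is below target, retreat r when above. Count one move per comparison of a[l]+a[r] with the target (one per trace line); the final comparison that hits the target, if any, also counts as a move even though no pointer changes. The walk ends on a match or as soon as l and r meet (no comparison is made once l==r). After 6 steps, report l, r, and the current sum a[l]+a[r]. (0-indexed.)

l=0 r=7: -6+38=32 <55, l++
l=1 r=7: -5+38=33 <55, l++
l=2 r=7: -4+38=34 <55, l++
l=3 r=7: 5+38=43 <55, l++
l=4 r=7: 8+38=46 <55, l++
l=5 r=7: 30+38=68 >55, r--

l=5, r=6, sum=66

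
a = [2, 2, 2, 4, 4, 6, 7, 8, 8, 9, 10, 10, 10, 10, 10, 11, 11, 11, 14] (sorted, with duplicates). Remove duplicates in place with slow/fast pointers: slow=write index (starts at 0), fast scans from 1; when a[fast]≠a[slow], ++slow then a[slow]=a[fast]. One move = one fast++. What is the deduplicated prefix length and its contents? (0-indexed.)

(s=0,f=1) a[fast]=2=a[slow] dup → fast++
(s=0,f=2) a[fast]=2=a[slow] dup → fast++
(s=0,f=3) a[fast]=4≠a[slow]=2 write a[1]=4 → slow++,fast++
(s=1,f=4) a[fast]=4=a[slow] dup → fast++
(s=1,f=5) a[fast]=6≠a[slow]=4 write a[2]=6 → slow++,fast++
(s=2,f=6) a[fast]=7≠a[slow]=6 write a[3]=7 → slow++,fast++
(s=3,f=7) a[fast]=8≠a[slow]=7 write a[4]=8 → slow++,fast++
(s=4,f=8) a[fast]=8=a[slow] dup → fast++
(s=4,f=9) a[fast]=9≠a[slow]=8 write a[5]=9 → slow++,fast++
(s=5,f=10) a[fast]=10≠a[slow]=9 write a[6]=10 → slow++,fast++
(s=6,f=11) a[fast]=10=a[slow] dup → fast++
(s=6,f=12) a[fast]=10=a[slow] dup → fast++
(s=6,f=13) a[fast]=10=a[slow] dup → fast++
(s=6,f=14) a[fast]=10=a[slow] dup → fast++
(s=6,f=15) a[fast]=11≠a[slow]=10 write a[7]=11 → slow++,fast++
(s=7,f=16) a[fast]=11=a[slow] dup → fast++
(s=7,f=17) a[fast]=11=a[slow] dup → fast++
(s=7,f=18) a[fast]=14≠a[slow]=11 write a[8]=14 → slow++,fast++

length 9; prefix = [2, 4, 6, 7, 8, 9, 10, 11, 14]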